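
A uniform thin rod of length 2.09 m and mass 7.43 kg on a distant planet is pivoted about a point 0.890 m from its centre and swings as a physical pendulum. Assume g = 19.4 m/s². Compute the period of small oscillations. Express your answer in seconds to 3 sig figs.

1.63 s

For a physical pendulum T = 2π√(I/(mgd)), with d = 0.8900 m from pivot to centre of mass.
I_cm = mL²/12 = 7.43 × 2.09²/12 = 2.705 kg·m²; I = I_cm + md² = 2.705 + 7.43 × 0.8900² = 8.590 kg·m².
T = 2π√(8.590/(7.43 × 19.4 × 0.8900)) = 1.63 s.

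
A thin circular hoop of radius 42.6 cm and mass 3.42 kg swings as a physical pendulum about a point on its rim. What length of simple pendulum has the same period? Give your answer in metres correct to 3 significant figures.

The equivalent simple-pendulum length is L_eq = I/(md), where I is about the pivot and d = 0.4260 m.
I_cm = mR² = 0.6206 kg·m², so I = I_cm + md² = 0.6206 + 0.6206 = 1.241 kg·m².
L_eq = 1.241/(3.42 × 0.4260) = 0.852 m.

0.852 m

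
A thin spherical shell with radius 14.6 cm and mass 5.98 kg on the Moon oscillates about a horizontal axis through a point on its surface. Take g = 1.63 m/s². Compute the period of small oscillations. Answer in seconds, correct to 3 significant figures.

2.43 s

I_cm = (2/3)mr² = 0.08498 kg·m². The pivot is at distance d = 0.146 m from the centre of mass.
By the parallel-axis theorem, I = I_cm + md² = 0.08498 + 0.1275 = 0.2124 kg·m².
T = 2π√(I/(mgd)) = 2π√(0.2124/(5.98 × 1.63 × 0.146)) = 2.43 s.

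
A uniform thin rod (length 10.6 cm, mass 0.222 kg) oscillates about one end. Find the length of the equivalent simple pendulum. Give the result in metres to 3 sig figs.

The equivalent simple-pendulum length is L_eq = I/(md), where I is about the pivot and d = 0.05300 m.
I_cm = (1/12)mL² = 0.0002079 kg·m², so I = I_cm + md² = 0.0002079 + 0.0006236 = 0.0008315 kg·m².
L_eq = 0.0008315/(0.222 × 0.05300) = 0.0707 m.

0.0707 m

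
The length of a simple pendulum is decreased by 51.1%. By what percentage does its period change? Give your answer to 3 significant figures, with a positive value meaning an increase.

T ∝ √L, so T'/T = √(0.4890) = 0.6993.
Percentage change in T = (0.6993 − 1) × 100% = -30.1%.

-30.1%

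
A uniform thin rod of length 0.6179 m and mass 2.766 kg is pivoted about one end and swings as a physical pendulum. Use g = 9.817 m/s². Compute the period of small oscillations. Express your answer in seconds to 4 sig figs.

For a physical pendulum T = 2π√(I/(mgd)), with d = 0.30895 m from pivot to centre of mass.
I_cm = mL²/12 = 2.766 × 0.6179²/12 = 0.088005 kg·m²; I = I_cm + md² = 0.088005 + 2.766 × 0.30895² = 0.35202 kg·m².
T = 2π√(0.35202/(2.766 × 9.817 × 0.30895)) = 1.287 s.

1.287 s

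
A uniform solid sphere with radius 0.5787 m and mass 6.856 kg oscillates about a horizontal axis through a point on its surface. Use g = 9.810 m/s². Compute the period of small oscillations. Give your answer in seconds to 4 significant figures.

1.806 s

I_cm = (2/5)mr² = 0.91841 kg·m². The pivot is at distance d = 0.5787 m from the centre of mass.
By the parallel-axis theorem, I = I_cm + md² = 0.91841 + 2.2960 = 3.2144 kg·m².
T = 2π√(I/(mgd)) = 2π√(3.2144/(6.856 × 9.810 × 0.5787)) = 1.806 s.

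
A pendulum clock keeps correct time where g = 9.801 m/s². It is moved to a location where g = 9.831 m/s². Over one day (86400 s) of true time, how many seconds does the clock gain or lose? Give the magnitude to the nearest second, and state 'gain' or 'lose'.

The clock's period scales as T ∝ 1/√g, so T'/T = √(9.801/9.831) = 0.998473.
In 86400 s of true time the clock registers 86400/0.998473 = 86532.1 s, so it gains 132 s.

gain 132 s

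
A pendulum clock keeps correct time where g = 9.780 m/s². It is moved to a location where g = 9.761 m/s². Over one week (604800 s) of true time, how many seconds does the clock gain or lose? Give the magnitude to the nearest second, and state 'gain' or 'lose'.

lose 588 s

The clock's period scales as T ∝ 1/√g, so T'/T = √(9.780/9.761) = 1.00097.
In 604800 s of true time the clock registers 604800/1.00097 = 604212.2 s, so it loses 588 s.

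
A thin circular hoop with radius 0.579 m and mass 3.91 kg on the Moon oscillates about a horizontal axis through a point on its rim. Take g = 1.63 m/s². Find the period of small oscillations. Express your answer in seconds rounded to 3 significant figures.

5.30 s

I_cm = mr² = 1.311 kg·m². The pivot is at distance d = 0.579 m from the centre of mass.
By the parallel-axis theorem, I = I_cm + md² = 1.311 + 1.311 = 2.622 kg·m².
T = 2π√(I/(mgd)) = 2π√(2.622/(3.91 × 1.63 × 0.579)) = 5.30 s.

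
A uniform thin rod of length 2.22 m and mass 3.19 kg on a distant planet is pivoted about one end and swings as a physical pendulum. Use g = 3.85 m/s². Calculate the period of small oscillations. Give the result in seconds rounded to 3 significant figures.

3.90 s

For a physical pendulum T = 2π√(I/(mgd)), with d = 1.110 m from pivot to centre of mass.
I_cm = mL²/12 = 3.19 × 2.22²/12 = 1.310 kg·m²; I = I_cm + md² = 1.310 + 3.19 × 1.110² = 5.241 kg·m².
T = 2π√(5.241/(3.19 × 3.85 × 1.110)) = 3.90 s.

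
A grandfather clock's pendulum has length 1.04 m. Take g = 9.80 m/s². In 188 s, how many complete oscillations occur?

91

T = 2π√(L/g) = 2π√(1.04/9.80) = 2.047 s.
Number of complete oscillations = ⌊188/2.047⌋ = ⌊91.85⌋ = 91.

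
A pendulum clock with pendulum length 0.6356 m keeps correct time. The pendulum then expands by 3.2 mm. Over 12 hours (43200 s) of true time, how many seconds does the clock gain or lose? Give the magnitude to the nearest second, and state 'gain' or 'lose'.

lose 108 s

T ∝ √L, so T'/T = √(0.63880/0.6356) = 1.00251.
In 43200 s of true time the clock registers 43200/1.00251 = 43091.7 s, so it loses 108 s.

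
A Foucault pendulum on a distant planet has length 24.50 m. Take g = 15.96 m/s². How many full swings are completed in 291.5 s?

37

T = 2π√(L/g) = 2π√(24.50/15.96) = 7.7848 s.
Number of complete oscillations = ⌊291.5/7.7848⌋ = ⌊37.445⌋ = 37.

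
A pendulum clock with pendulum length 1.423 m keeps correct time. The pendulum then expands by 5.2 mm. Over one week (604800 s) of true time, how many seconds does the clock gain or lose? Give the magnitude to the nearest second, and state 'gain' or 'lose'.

lose 1102 s

T ∝ √L, so T'/T = √(1.42820/1.423) = 1.00183.
In 604800 s of true time the clock registers 604800/1.00183 = 603698.0 s, so it loses 1102 s.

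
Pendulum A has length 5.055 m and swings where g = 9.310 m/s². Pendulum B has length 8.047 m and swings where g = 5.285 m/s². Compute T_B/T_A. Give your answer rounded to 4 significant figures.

T = 2π√(L/g), so T_B/T_A = √((L_B/g_B)/(L_A/g_A)) = √((8.047/5.285)/(5.055/9.310)) = 1.675.

1.675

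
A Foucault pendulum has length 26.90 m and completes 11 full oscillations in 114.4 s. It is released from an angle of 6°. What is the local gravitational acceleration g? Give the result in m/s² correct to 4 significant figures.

9.819 m/s²

T = 114.4/11 = 10.400 s.
From T = 2π√(L/g), g = 4π²L/T² = 4π² × 26.90/10.400² = 9.819 m/s².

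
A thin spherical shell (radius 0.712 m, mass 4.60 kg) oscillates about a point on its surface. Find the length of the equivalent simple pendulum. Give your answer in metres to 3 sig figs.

1.19 m

The equivalent simple-pendulum length is L_eq = I/(md), where I is about the pivot and d = 0.7120 m.
I_cm = (2/3)mR² = 1.555 kg·m², so I = I_cm + md² = 1.555 + 2.332 = 3.887 kg·m².
L_eq = 3.887/(4.60 × 0.7120) = 1.19 m.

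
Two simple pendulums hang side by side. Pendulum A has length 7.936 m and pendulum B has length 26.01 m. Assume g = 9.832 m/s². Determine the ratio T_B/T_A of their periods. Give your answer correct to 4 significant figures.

1.810

T ∝ √L, so T_B/T_A = √(L_B/L_A) = √(26.01/7.936) = 1.810.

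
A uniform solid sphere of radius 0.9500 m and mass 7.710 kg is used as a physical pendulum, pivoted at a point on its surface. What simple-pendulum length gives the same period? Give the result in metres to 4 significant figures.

The equivalent simple-pendulum length is L_eq = I/(md), where I is about the pivot and d = 0.95000 m.
I_cm = (2/5)mR² = 2.7833 kg·m², so I = I_cm + md² = 2.7833 + 6.9583 = 9.7416 kg·m².
L_eq = 9.7416/(7.710 × 0.95000) = 1.330 m.

1.330 m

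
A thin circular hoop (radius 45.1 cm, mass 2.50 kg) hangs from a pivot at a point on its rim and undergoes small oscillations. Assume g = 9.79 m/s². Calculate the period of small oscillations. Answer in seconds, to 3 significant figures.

I_cm = mr² = 0.5085 kg·m². The pivot is at distance d = 0.451 m from the centre of mass.
By the parallel-axis theorem, I = I_cm + md² = 0.5085 + 0.5085 = 1.017 kg·m².
T = 2π√(I/(mgd)) = 2π√(1.017/(2.50 × 9.79 × 0.451)) = 1.91 s.

1.91 s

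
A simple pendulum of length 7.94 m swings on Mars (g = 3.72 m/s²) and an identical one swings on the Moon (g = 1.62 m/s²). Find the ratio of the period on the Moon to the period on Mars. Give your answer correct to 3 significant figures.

T ∝ 1/√g, so T₂/T₁ = √(g₁/g₂) = √(3.72/1.62) = 1.52.

1.52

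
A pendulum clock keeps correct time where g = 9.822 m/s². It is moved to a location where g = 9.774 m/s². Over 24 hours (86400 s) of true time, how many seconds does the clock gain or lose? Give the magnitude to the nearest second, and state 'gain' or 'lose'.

lose 211 s

The clock's period scales as T ∝ 1/√g, so T'/T = √(9.822/9.774) = 1.00245.
In 86400 s of true time the clock registers 86400/1.00245 = 86188.6 s, so it loses 211 s.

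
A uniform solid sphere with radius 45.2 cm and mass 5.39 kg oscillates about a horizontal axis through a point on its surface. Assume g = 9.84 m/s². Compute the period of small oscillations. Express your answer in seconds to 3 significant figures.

1.59 s

I_cm = (2/5)mr² = 0.4405 kg·m². The pivot is at distance d = 0.452 m from the centre of mass.
By the parallel-axis theorem, I = I_cm + md² = 0.4405 + 1.101 = 1.542 kg·m².
T = 2π√(I/(mgd)) = 2π√(1.542/(5.39 × 9.84 × 0.452)) = 1.59 s.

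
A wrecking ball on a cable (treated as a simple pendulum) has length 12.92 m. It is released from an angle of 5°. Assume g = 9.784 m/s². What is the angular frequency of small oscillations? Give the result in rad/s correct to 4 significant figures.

0.8702 rad/s

ω = √(g/L) = √(9.784/12.92) = 0.8702 rad/s.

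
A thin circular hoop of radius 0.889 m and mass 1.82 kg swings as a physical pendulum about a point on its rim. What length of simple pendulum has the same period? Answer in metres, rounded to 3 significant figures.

The equivalent simple-pendulum length is L_eq = I/(md), where I is about the pivot and d = 0.8890 m.
I_cm = mR² = 1.438 kg·m², so I = I_cm + md² = 1.438 + 1.438 = 2.877 kg·m².
L_eq = 2.877/(1.82 × 0.8890) = 1.78 m.

1.78 m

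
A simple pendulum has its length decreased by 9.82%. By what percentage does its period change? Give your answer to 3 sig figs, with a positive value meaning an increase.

T ∝ √L, so T'/T = √(0.9018) = 0.9496.
Percentage change in T = (0.9496 − 1) × 100% = -5.04%.

-5.04%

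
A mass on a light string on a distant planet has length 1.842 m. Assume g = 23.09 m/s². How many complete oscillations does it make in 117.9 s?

T = 2π√(L/g) = 2π√(1.842/23.09) = 1.7747 s.
Number of complete oscillations = ⌊117.9/1.7747⌋ = ⌊66.436⌋ = 66.

66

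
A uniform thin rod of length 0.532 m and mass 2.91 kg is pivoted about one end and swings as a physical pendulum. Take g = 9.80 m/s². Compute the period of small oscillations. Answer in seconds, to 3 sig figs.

1.20 s

For a physical pendulum T = 2π√(I/(mgd)), with d = 0.2660 m from pivot to centre of mass.
I_cm = mL²/12 = 2.91 × 0.532²/12 = 0.06863 kg·m²; I = I_cm + md² = 0.06863 + 2.91 × 0.2660² = 0.2745 kg·m².
T = 2π√(0.2745/(2.91 × 9.80 × 0.2660)) = 1.20 s.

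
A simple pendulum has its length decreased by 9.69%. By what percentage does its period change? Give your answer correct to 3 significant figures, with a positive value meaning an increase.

T ∝ √L, so T'/T = √(0.9031) = 0.9503.
Percentage change in T = (0.9503 − 1) × 100% = -4.97%.

-4.97%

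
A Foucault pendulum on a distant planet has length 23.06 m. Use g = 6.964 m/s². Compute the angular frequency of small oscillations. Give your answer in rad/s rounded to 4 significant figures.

0.5495 rad/s

ω = √(g/L) = √(6.964/23.06) = 0.5495 rad/s.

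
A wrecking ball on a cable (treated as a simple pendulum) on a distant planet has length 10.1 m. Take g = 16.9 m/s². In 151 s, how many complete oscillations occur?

T = 2π√(L/g) = 2π√(10.1/16.9) = 4.857 s.
Number of complete oscillations = ⌊151/4.857⌋ = ⌊31.09⌋ = 31.

31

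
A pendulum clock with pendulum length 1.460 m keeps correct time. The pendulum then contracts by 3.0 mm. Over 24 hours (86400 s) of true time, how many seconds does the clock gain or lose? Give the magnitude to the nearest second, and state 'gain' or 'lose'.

gain 89 s

T ∝ √L, so T'/T = √(1.45700/1.460) = 0.998972.
In 86400 s of true time the clock registers 86400/0.998972 = 86488.9 s, so it gains 89 s.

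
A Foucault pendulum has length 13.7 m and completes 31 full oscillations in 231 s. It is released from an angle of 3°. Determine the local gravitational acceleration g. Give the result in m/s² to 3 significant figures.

9.74 m/s²

T = 231/31 = 7.452 s.
From T = 2π√(L/g), g = 4π²L/T² = 4π² × 13.7/7.452² = 9.74 m/s².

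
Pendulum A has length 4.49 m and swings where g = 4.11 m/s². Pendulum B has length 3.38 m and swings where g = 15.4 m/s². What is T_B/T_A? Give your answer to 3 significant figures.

0.448

T = 2π√(L/g), so T_B/T_A = √((L_B/g_B)/(L_A/g_A)) = √((3.38/15.4)/(4.49/4.11)) = 0.448.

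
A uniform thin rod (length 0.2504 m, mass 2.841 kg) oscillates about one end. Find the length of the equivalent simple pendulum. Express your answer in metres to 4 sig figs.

0.1669 m

The equivalent simple-pendulum length is L_eq = I/(md), where I is about the pivot and d = 0.12520 m.
I_cm = (1/12)mL² = 0.014844 kg·m², so I = I_cm + md² = 0.014844 + 0.044533 = 0.059377 kg·m².
L_eq = 0.059377/(2.841 × 0.12520) = 0.1669 m.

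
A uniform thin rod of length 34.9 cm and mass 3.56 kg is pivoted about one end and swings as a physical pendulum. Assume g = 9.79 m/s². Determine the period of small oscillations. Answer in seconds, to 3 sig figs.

For a physical pendulum T = 2π√(I/(mgd)), with d = 0.1745 m from pivot to centre of mass.
I_cm = mL²/12 = 3.56 × 0.349²/12 = 0.03613 kg·m²; I = I_cm + md² = 0.03613 + 3.56 × 0.1745² = 0.1445 kg·m².
T = 2π√(0.1445/(3.56 × 9.79 × 0.1745)) = 0.969 s.

0.969 s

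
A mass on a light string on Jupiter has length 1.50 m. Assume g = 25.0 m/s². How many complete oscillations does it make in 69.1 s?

T = 2π√(L/g) = 2π√(1.50/25.0) = 1.539 s.
Number of complete oscillations = ⌊69.1/1.539⌋ = ⌊44.90⌋ = 44.

44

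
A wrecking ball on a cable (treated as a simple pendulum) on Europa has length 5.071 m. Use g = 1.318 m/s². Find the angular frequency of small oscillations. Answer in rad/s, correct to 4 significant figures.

ω = √(g/L) = √(1.318/5.071) = 0.5098 rad/s.

0.5098 rad/s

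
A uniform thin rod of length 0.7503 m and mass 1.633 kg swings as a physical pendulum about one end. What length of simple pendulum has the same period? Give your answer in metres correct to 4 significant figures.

The equivalent simple-pendulum length is L_eq = I/(md), where I is about the pivot and d = 0.37515 m.
I_cm = (1/12)mL² = 0.076608 kg·m², so I = I_cm + md² = 0.076608 + 0.22982 = 0.30643 kg·m².
L_eq = 0.30643/(1.633 × 0.37515) = 0.5002 m.

0.5002 m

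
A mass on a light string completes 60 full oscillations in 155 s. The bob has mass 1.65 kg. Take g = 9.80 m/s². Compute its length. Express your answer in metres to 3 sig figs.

1.66 m

T = 155/60 = 2.583 s.
From T = 2π√(L/g), L = gT²/(4π²) = 9.80 × 2.583²/(4π²) = 1.66 m.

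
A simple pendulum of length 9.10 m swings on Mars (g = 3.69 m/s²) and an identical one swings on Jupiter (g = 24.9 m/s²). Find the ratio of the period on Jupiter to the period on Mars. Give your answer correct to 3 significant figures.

T ∝ 1/√g, so T₂/T₁ = √(g₁/g₂) = √(3.69/24.9) = 0.385.

0.385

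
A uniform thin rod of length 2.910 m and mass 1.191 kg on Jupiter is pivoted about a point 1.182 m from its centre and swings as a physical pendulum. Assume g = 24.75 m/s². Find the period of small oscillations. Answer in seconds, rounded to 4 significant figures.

1.685 s

For a physical pendulum T = 2π√(I/(mgd)), with d = 1.1820 m from pivot to centre of mass.
I_cm = mL²/12 = 1.191 × 2.910²/12 = 0.84046 kg·m²; I = I_cm + md² = 0.84046 + 1.191 × 1.1820² = 2.5044 kg·m².
T = 2π√(2.5044/(1.191 × 24.75 × 1.1820)) = 1.685 s.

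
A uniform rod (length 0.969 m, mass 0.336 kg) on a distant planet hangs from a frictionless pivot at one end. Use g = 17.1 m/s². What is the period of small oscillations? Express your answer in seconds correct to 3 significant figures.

1.22 s

For a physical pendulum T = 2π√(I/(mgd)), with d = 0.4845 m from pivot to centre of mass.
I_cm = mL²/12 = 0.336 × 0.969²/12 = 0.02629 kg·m²; I = I_cm + md² = 0.02629 + 0.336 × 0.4845² = 0.1052 kg·m².
T = 2π√(0.1052/(0.336 × 17.1 × 0.4845)) = 1.22 s.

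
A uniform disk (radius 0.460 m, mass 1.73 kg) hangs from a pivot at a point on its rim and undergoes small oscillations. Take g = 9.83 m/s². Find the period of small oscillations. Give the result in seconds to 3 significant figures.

I_cm = ½mr² = 0.1830 kg·m². The pivot is at distance d = 0.460 m from the centre of mass.
By the parallel-axis theorem, I = I_cm + md² = 0.1830 + 0.3661 = 0.5491 kg·m².
T = 2π√(I/(mgd)) = 2π√(0.5491/(1.73 × 9.83 × 0.460)) = 1.66 s.

1.66 s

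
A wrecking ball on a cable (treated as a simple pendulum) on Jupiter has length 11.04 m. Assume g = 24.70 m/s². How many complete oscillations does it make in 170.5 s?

T = 2π√(L/g) = 2π√(11.04/24.70) = 4.2006 s.
Number of complete oscillations = ⌊170.5/4.2006⌋ = ⌊40.589⌋ = 40.

40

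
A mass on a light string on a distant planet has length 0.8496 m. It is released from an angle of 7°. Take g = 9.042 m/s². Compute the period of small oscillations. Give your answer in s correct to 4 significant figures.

T = 2π√(L/g) = 2π√(0.8496/9.042) = 2π × 0.30653 = 1.926 s.

1.926 s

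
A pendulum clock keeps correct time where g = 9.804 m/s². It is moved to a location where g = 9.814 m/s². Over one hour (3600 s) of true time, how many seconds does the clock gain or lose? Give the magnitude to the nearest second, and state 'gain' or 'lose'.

The clock's period scales as T ∝ 1/√g, so T'/T = √(9.804/9.814) = 0.999490.
In 3600 s of true time the clock registers 3600/0.999490 = 3601.8 s, so it gains 2 s.

gain 2 s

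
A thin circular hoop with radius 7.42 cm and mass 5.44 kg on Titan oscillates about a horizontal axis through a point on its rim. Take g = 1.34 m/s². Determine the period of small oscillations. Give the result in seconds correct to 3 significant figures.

2.09 s

I_cm = mr² = 0.02995 kg·m². The pivot is at distance d = 0.0742 m from the centre of mass.
By the parallel-axis theorem, I = I_cm + md² = 0.02995 + 0.02995 = 0.05990 kg·m².
T = 2π√(I/(mgd)) = 2π√(0.05990/(5.44 × 1.34 × 0.0742)) = 2.09 s.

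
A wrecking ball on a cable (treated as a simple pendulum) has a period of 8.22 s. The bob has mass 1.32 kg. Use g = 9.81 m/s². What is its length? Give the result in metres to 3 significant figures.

16.8 m

From T = 2π√(L/g), L = gT²/(4π²) = 9.81 × 8.220²/(4π²) = 16.8 m.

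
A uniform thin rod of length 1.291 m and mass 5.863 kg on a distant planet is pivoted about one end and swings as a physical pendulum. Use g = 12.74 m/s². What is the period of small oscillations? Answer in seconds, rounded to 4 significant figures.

1.633 s

For a physical pendulum T = 2π√(I/(mgd)), with d = 0.64550 m from pivot to centre of mass.
I_cm = mL²/12 = 5.863 × 1.291²/12 = 0.81431 kg·m²; I = I_cm + md² = 0.81431 + 5.863 × 0.64550² = 3.2573 kg·m².
T = 2π√(3.2573/(5.863 × 12.74 × 0.64550)) = 1.633 s.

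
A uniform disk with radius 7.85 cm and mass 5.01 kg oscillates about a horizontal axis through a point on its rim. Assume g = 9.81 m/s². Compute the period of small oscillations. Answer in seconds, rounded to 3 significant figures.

I_cm = ½mr² = 0.01544 kg·m². The pivot is at distance d = 0.0785 m from the centre of mass.
By the parallel-axis theorem, I = I_cm + md² = 0.01544 + 0.03087 = 0.04631 kg·m².
T = 2π√(I/(mgd)) = 2π√(0.04631/(5.01 × 9.81 × 0.0785)) = 0.688 s.

0.688 s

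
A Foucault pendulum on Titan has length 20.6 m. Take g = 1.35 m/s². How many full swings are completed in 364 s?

T = 2π√(L/g) = 2π√(20.6/1.35) = 24.54 s.
Number of complete oscillations = ⌊364/24.54⌋ = ⌊14.83⌋ = 14.

14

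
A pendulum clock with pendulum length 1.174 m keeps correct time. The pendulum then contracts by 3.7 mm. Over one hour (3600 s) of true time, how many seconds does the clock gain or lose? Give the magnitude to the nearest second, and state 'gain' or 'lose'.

T ∝ √L, so T'/T = √(1.17030/1.174) = 0.998423.
In 3600 s of true time the clock registers 3600/0.998423 = 3605.7 s, so it gains 6 s.

gain 6 s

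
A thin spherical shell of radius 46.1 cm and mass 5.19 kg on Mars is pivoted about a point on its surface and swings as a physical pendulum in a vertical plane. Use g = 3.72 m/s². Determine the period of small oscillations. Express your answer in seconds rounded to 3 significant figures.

I_cm = (2/3)mr² = 0.7353 kg·m². The pivot is at distance d = 0.461 m from the centre of mass.
By the parallel-axis theorem, I = I_cm + md² = 0.7353 + 1.103 = 1.838 kg·m².
T = 2π√(I/(mgd)) = 2π√(1.838/(5.19 × 3.72 × 0.461)) = 2.86 s.

2.86 s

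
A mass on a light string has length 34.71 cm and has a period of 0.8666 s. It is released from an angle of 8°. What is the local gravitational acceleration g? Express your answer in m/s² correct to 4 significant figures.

18.25 m/s²

From T = 2π√(L/g), g = 4π²L/T² = 4π² × 0.3471/0.86660² = 18.25 m/s².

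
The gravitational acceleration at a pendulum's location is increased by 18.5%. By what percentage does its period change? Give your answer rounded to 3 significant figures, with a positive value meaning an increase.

T ∝ 1/√g, so T'/T = 1/√(1.185) = 0.9186.
Percentage change in T = (0.9186 − 1) × 100% = -8.14%.

-8.14%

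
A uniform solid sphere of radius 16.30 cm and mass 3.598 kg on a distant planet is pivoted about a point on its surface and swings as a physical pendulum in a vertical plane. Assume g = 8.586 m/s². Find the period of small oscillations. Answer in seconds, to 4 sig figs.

I_cm = (2/5)mr² = 0.038238 kg·m². The pivot is at distance d = 0.1630 m from the centre of mass.
By the parallel-axis theorem, I = I_cm + md² = 0.038238 + 0.095595 = 0.13383 kg·m².
T = 2π√(I/(mgd)) = 2π√(0.13383/(3.598 × 8.586 × 0.1630)) = 1.024 s.

1.024 s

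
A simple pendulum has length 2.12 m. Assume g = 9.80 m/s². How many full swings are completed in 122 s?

41

T = 2π√(L/g) = 2π√(2.12/9.80) = 2.922 s.
Number of complete oscillations = ⌊122/2.922⌋ = ⌊41.75⌋ = 41.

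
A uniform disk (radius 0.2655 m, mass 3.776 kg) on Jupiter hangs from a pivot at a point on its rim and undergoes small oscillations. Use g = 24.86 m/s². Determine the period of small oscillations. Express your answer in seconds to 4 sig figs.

0.7953 s

I_cm = ½mr² = 0.13309 kg·m². The pivot is at distance d = 0.2655 m from the centre of mass.
By the parallel-axis theorem, I = I_cm + md² = 0.13309 + 0.26617 = 0.39926 kg·m².
T = 2π√(I/(mgd)) = 2π√(0.39926/(3.776 × 24.86 × 0.2655)) = 0.7953 s.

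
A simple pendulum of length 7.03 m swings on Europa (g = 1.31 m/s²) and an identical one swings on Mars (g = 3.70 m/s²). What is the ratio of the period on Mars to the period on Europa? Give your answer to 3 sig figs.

0.595

T ∝ 1/√g, so T₂/T₁ = √(g₁/g₂) = √(1.31/3.70) = 0.595.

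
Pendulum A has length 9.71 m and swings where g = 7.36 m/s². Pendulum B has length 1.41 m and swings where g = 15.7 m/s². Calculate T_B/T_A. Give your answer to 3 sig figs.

T = 2π√(L/g), so T_B/T_A = √((L_B/g_B)/(L_A/g_A)) = √((1.41/15.7)/(9.71/7.36)) = 0.261.

0.261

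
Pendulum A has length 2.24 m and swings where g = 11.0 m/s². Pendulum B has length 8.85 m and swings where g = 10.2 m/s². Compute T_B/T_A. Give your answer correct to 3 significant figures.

T = 2π√(L/g), so T_B/T_A = √((L_B/g_B)/(L_A/g_A)) = √((8.85/10.2)/(2.24/11.0)) = 2.06.

2.06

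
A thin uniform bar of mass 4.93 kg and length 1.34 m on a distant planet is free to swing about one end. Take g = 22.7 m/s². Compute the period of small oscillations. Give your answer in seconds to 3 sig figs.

1.25 s

For a physical pendulum T = 2π√(I/(mgd)), with d = 0.6700 m from pivot to centre of mass.
I_cm = mL²/12 = 4.93 × 1.34²/12 = 0.7377 kg·m²; I = I_cm + md² = 0.7377 + 4.93 × 0.6700² = 2.951 kg·m².
T = 2π√(2.951/(4.93 × 22.7 × 0.6700)) = 1.25 s.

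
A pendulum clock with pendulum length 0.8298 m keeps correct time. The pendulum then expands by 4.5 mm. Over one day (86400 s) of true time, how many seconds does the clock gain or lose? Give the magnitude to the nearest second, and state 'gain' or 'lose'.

T ∝ √L, so T'/T = √(0.83430/0.8298) = 1.00271.
In 86400 s of true time the clock registers 86400/1.00271 = 86166.7 s, so it loses 233 s.

lose 233 s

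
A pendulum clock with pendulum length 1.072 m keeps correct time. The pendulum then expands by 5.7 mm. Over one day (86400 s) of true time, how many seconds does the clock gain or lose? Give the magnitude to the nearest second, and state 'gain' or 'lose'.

T ∝ √L, so T'/T = √(1.07770/1.072) = 1.00266.
In 86400 s of true time the clock registers 86400/1.00266 = 86171.2 s, so it loses 229 s.

lose 229 s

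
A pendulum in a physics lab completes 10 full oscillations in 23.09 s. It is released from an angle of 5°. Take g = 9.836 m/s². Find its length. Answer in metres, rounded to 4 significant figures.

1.328 m

T = 23.09/10 = 2.3090 s.
From T = 2π√(L/g), L = gT²/(4π²) = 9.836 × 2.3090²/(4π²) = 1.328 m.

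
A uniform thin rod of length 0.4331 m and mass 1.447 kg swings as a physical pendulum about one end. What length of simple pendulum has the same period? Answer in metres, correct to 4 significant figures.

0.2887 m

The equivalent simple-pendulum length is L_eq = I/(md), where I is about the pivot and d = 0.21655 m.
I_cm = (1/12)mL² = 0.022618 kg·m², so I = I_cm + md² = 0.022618 + 0.067855 = 0.090474 kg·m².
L_eq = 0.090474/(1.447 × 0.21655) = 0.2887 m.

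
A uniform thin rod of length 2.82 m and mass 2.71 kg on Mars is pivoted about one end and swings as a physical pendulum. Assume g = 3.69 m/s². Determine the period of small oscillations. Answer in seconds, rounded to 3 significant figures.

For a physical pendulum T = 2π√(I/(mgd)), with d = 1.410 m from pivot to centre of mass.
I_cm = mL²/12 = 2.71 × 2.82²/12 = 1.796 kg·m²; I = I_cm + md² = 1.796 + 2.71 × 1.410² = 7.184 kg·m².
T = 2π√(7.184/(2.71 × 3.69 × 1.410)) = 4.48 s.

4.48 s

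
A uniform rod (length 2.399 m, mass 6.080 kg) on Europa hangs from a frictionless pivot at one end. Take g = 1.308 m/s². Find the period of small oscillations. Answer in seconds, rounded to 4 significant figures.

For a physical pendulum T = 2π√(I/(mgd)), with d = 1.1995 m from pivot to centre of mass.
I_cm = mL²/12 = 6.080 × 2.399²/12 = 2.9160 kg·m²; I = I_cm + md² = 2.9160 + 6.080 × 1.1995² = 11.664 kg·m².
T = 2π√(11.664/(6.080 × 1.308 × 1.1995)) = 6.948 s.

6.948 s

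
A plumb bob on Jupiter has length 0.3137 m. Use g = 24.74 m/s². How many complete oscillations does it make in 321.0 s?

T = 2π√(L/g) = 2π√(0.3137/24.74) = 0.70752 s.
Number of complete oscillations = ⌊321.0/0.70752⌋ = ⌊453.70⌋ = 453.

453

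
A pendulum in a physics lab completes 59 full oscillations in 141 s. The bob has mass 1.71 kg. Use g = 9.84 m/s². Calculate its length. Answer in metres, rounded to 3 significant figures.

T = 141/59 = 2.390 s.
From T = 2π√(L/g), L = gT²/(4π²) = 9.84 × 2.390²/(4π²) = 1.42 m.

1.42 m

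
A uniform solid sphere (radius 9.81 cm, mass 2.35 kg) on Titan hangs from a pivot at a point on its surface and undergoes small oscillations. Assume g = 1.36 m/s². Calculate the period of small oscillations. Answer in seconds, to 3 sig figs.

I_cm = (2/5)mr² = 0.009046 kg·m². The pivot is at distance d = 0.0981 m from the centre of mass.
By the parallel-axis theorem, I = I_cm + md² = 0.009046 + 0.02262 = 0.03166 kg·m².
T = 2π√(I/(mgd)) = 2π√(0.03166/(2.35 × 1.36 × 0.0981)) = 2.00 s.

2.00 s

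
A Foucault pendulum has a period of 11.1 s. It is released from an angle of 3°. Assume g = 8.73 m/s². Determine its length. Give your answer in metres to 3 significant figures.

From T = 2π√(L/g), L = gT²/(4π²) = 8.73 × 11.10²/(4π²) = 27.2 m.

27.2 m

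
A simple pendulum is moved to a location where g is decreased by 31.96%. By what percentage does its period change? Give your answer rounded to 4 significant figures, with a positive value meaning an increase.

21.23%

T ∝ 1/√g, so T'/T = 1/√(0.68040) = 1.2123.
Percentage change in T = (1.2123 − 1) × 100% = 21.23%.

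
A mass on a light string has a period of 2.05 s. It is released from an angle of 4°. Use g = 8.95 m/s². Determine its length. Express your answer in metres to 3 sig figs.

0.953 m

From T = 2π√(L/g), L = gT²/(4π²) = 8.95 × 2.050²/(4π²) = 0.953 m.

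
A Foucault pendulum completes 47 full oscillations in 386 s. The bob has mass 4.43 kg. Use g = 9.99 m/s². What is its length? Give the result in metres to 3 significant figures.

T = 386/47 = 8.213 s.
From T = 2π√(L/g), L = gT²/(4π²) = 9.99 × 8.213²/(4π²) = 17.1 m.

17.1 m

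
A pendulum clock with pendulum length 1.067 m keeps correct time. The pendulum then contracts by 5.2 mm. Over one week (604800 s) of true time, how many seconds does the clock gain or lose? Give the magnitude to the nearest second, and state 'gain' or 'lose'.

T ∝ √L, so T'/T = √(1.06180/1.067) = 0.997560.
In 604800 s of true time the clock registers 604800/0.997560 = 606279.1 s, so it gains 1479 s.

gain 1479 s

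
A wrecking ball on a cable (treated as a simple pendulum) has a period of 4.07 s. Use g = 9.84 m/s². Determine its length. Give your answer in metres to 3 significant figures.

4.13 m

From T = 2π√(L/g), L = gT²/(4π²) = 9.84 × 4.070²/(4π²) = 4.13 m.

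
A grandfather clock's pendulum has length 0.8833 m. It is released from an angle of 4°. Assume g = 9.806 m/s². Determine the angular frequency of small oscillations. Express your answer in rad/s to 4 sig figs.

ω = √(g/L) = √(9.806/0.8833) = 3.332 rad/s.

3.332 rad/s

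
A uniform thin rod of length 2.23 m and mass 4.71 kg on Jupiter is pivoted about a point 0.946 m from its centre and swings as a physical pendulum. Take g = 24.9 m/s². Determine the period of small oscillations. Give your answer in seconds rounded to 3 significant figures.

For a physical pendulum T = 2π√(I/(mgd)), with d = 0.9460 m from pivot to centre of mass.
I_cm = mL²/12 = 4.71 × 2.23²/12 = 1.952 kg·m²; I = I_cm + md² = 1.952 + 4.71 × 0.9460² = 6.167 kg·m².
T = 2π√(6.167/(4.71 × 24.9 × 0.9460)) = 1.48 s.

1.48 s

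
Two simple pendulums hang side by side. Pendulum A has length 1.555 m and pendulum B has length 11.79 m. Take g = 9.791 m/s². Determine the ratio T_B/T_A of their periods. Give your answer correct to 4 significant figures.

T ∝ √L, so T_B/T_A = √(L_B/L_A) = √(11.79/1.555) = 2.754.

2.754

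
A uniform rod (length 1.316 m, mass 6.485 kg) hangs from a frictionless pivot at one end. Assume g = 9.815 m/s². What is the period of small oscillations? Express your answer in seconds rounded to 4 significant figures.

1.879 s

For a physical pendulum T = 2π√(I/(mgd)), with d = 0.65800 m from pivot to centre of mass.
I_cm = mL²/12 = 6.485 × 1.316²/12 = 0.93592 kg·m²; I = I_cm + md² = 0.93592 + 6.485 × 0.65800² = 3.7437 kg·m².
T = 2π√(3.7437/(6.485 × 9.815 × 0.65800)) = 1.879 s.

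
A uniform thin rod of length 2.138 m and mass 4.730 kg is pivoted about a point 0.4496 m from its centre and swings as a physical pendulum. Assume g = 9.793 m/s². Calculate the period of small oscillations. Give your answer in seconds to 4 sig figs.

For a physical pendulum T = 2π√(I/(mgd)), with d = 0.44960 m from pivot to centre of mass.
I_cm = mL²/12 = 4.730 × 2.138²/12 = 1.8018 kg·m²; I = I_cm + md² = 1.8018 + 4.730 × 0.44960² = 2.7579 kg·m².
T = 2π√(2.7579/(4.730 × 9.793 × 0.44960)) = 2.286 s.

2.286 s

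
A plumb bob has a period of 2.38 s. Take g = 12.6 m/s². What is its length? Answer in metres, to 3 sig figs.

From T = 2π√(L/g), L = gT²/(4π²) = 12.6 × 2.380²/(4π²) = 1.81 m.

1.81 m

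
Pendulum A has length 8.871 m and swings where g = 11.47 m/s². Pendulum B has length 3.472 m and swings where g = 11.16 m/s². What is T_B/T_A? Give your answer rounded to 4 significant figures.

T = 2π√(L/g), so T_B/T_A = √((L_B/g_B)/(L_A/g_A)) = √((3.472/11.16)/(8.871/11.47)) = 0.6342.

0.6342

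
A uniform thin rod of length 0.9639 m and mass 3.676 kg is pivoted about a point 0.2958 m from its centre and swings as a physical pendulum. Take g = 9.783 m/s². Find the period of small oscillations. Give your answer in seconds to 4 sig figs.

1.500 s

For a physical pendulum T = 2π√(I/(mgd)), with d = 0.29580 m from pivot to centre of mass.
I_cm = mL²/12 = 3.676 × 0.9639²/12 = 0.28462 kg·m²; I = I_cm + md² = 0.28462 + 3.676 × 0.29580² = 0.60626 kg·m².
T = 2π√(0.60626/(3.676 × 9.783 × 0.29580)) = 1.500 s.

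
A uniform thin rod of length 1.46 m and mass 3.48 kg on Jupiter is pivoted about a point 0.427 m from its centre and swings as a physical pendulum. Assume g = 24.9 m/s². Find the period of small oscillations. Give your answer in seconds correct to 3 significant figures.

1.16 s

For a physical pendulum T = 2π√(I/(mgd)), with d = 0.4270 m from pivot to centre of mass.
I_cm = mL²/12 = 3.48 × 1.46²/12 = 0.6182 kg·m²; I = I_cm + md² = 0.6182 + 3.48 × 0.4270² = 1.253 kg·m².
T = 2π√(1.253/(3.48 × 24.9 × 0.4270)) = 1.16 s.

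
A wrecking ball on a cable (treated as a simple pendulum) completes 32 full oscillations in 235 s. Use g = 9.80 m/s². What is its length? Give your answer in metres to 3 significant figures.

13.4 m

T = 235/32 = 7.344 s.
From T = 2π√(L/g), L = gT²/(4π²) = 9.80 × 7.344²/(4π²) = 13.4 m.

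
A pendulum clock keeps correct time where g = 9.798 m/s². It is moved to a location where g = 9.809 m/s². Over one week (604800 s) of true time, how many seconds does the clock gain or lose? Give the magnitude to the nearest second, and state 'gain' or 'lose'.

gain 339 s

The clock's period scales as T ∝ 1/√g, so T'/T = √(9.798/9.809) = 0.999439.
In 604800 s of true time the clock registers 604800/0.999439 = 605139.4 s, so it gains 339 s.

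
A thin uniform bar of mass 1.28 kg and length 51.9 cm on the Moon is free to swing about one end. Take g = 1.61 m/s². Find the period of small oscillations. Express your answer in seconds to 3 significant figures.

2.91 s

For a physical pendulum T = 2π√(I/(mgd)), with d = 0.2595 m from pivot to centre of mass.
I_cm = mL²/12 = 1.28 × 0.519²/12 = 0.02873 kg·m²; I = I_cm + md² = 0.02873 + 1.28 × 0.2595² = 0.1149 kg·m².
T = 2π√(0.1149/(1.28 × 1.61 × 0.2595)) = 2.91 s.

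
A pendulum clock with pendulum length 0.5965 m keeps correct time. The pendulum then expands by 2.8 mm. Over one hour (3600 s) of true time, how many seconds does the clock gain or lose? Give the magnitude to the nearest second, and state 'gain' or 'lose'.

T ∝ √L, so T'/T = √(0.59930/0.5965) = 1.00234.
In 3600 s of true time the clock registers 3600/1.00234 = 3591.6 s, so it loses 8 s.

lose 8 s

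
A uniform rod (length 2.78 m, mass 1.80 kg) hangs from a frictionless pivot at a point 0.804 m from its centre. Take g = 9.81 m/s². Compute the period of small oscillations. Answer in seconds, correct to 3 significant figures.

2.54 s

For a physical pendulum T = 2π√(I/(mgd)), with d = 0.8040 m from pivot to centre of mass.
I_cm = mL²/12 = 1.80 × 2.78²/12 = 1.159 kg·m²; I = I_cm + md² = 1.159 + 1.80 × 0.8040² = 2.323 kg·m².
T = 2π√(2.323/(1.80 × 9.81 × 0.8040)) = 2.54 s.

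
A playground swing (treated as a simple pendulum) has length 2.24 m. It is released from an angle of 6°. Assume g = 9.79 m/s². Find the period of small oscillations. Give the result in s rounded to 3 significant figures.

3.01 s

T = 2π√(L/g) = 2π√(2.24/9.79) = 2π × 0.4783 = 3.01 s.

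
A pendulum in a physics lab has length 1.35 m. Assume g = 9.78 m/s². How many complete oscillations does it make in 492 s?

210

T = 2π√(L/g) = 2π√(1.35/9.78) = 2.334 s.
Number of complete oscillations = ⌊492/2.334⌋ = ⌊210.8⌋ = 210.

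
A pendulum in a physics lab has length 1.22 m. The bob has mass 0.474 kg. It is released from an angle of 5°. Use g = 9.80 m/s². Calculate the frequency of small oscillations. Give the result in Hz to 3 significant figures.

0.451 Hz

T = 2π√(L/g) = 2π√(1.22/9.80) = 2.217 s, so f = 1/T = 0.451 Hz.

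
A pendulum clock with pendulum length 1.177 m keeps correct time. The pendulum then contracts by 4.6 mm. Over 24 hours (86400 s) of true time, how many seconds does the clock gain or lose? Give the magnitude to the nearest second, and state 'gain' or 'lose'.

gain 169 s

T ∝ √L, so T'/T = √(1.17240/1.177) = 0.998044.
In 86400 s of true time the clock registers 86400/0.998044 = 86569.3 s, so it gains 169 s.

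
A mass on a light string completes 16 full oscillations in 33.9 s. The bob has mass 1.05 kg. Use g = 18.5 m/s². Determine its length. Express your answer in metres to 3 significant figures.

2.10 m

T = 33.9/16 = 2.119 s.
From T = 2π√(L/g), L = gT²/(4π²) = 18.5 × 2.119²/(4π²) = 2.10 m.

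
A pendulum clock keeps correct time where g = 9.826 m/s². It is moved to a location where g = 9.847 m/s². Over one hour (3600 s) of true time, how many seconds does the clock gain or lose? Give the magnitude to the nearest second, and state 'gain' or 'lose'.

gain 4 s

The clock's period scales as T ∝ 1/√g, so T'/T = √(9.826/9.847) = 0.998933.
In 3600 s of true time the clock registers 3600/0.998933 = 3603.8 s, so it gains 4 s.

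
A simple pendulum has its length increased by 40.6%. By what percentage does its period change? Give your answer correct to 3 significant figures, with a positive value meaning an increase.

18.6%

T ∝ √L, so T'/T = √(1.406) = 1.186.
Percentage change in T = (1.186 − 1) × 100% = 18.6%.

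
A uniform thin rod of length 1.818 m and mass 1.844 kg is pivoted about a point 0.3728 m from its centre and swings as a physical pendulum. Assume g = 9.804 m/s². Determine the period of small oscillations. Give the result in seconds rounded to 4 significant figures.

For a physical pendulum T = 2π√(I/(mgd)), with d = 0.37280 m from pivot to centre of mass.
I_cm = mL²/12 = 1.844 × 1.818²/12 = 0.50789 kg·m²; I = I_cm + md² = 0.50789 + 1.844 × 0.37280² = 0.76417 kg·m².
T = 2π√(0.76417/(1.844 × 9.804 × 0.37280)) = 2.116 s.

2.116 s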